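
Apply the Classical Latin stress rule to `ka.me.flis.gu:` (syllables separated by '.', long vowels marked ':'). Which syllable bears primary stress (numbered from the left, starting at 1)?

3

Classical Latin: stress the penult if heavy (long vowel or closed), else the antepenult.
Weights: 2 me L, 3 flis H, 4 gu: H.
The penult (syllable 3, flis) is heavy, so it takes stress.
Stress on syllable 3: ka.me.ˈflis.gu:.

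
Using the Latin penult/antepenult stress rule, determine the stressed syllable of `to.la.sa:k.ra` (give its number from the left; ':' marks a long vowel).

3

Classical Latin: stress the penult if heavy (long vowel or closed), else the antepenult.
Weights: 2 la L, 3 sa:k H, 4 ra L.
The penult (syllable 3, sa:k) is heavy, so it takes stress.
Stress on syllable 3: to.la.ˈsa:k.ra.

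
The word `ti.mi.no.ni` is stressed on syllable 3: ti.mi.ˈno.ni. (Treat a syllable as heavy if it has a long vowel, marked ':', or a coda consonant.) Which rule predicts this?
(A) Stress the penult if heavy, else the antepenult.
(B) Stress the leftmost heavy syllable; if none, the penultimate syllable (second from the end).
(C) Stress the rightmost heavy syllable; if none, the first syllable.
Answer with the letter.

Rule A → syllable 2 (observed: 3).
Rule B → syllable 3 ✓.
Rule C → syllable 1 (observed: 3).

B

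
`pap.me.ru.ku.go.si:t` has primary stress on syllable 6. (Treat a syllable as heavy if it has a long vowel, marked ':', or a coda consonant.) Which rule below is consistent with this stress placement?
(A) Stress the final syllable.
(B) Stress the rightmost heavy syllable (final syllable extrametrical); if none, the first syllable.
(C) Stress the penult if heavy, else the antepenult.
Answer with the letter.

Rule A → syllable 6 ✓.
Rule B → syllable 1 (observed: 6).
Rule C → syllable 4 (observed: 6).

A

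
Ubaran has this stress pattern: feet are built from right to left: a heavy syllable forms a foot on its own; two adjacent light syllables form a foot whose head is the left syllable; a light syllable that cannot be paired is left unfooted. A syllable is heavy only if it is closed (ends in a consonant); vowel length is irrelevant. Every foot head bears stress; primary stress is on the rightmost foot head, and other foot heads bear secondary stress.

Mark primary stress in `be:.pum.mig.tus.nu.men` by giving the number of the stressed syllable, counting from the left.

Weights: 1 be: L, 2 pum H, 3 mig H, 4 tus H, 5 nu L, 6 men H.
Parse right to left (heavy = foot alone; LL = one foot; stranded L unfooted): be: (ˈpum) (ˈmig) (ˈtus) nu (ˈmen).
Foot heads: 2, 3, 4, 6.
Primary stress on the rightmost head = syllable 6.
Primary stress: syllable 6 → be:.pum.mig.tus.nu.ˈmen.

6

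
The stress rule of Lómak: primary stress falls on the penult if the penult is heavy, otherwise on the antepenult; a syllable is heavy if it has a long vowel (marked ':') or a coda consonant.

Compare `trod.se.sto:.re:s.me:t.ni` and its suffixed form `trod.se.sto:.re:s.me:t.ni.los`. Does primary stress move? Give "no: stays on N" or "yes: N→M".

no: stays on 5

Base `trod.se.sto:.re:s.me:t.ni` (6 syllables):
  Weights: 4 re:s H, 5 me:t H, 6 ni L.
  The penult (syllable 5, me:t) is heavy, so it takes stress.
  → primary stress on syllable 5.
Suffixed `trod.se.sto:.re:s.me:t.ni.los` (7 syllables):
  Weights: 5 me:t H, 6 ni L, 7 los H.
  The penult (syllable 6, ni) is light, so stress falls on the antepenult (syllable 5, me:t).
  → primary stress on syllable 5.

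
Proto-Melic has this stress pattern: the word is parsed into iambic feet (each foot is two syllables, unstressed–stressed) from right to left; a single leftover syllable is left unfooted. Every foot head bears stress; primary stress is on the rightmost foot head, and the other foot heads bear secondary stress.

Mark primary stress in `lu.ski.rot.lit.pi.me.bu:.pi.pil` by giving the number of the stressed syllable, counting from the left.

Parse right to left into iambic (σˈσ) feet: lu (ski.ˈrot) (lit.ˈpi) (me.ˈbu:) (pi.ˈpil). Syllable 1 is left unfooted.
Foot heads (stressed positions): 3, 5, 7, 9.
End Rule Rightmost: primary stress on the rightmost head = syllable 9.
Primary stress: syllable 9 → lu.ski.rot.lit.pi.me.bu:.pi.ˈpil.

9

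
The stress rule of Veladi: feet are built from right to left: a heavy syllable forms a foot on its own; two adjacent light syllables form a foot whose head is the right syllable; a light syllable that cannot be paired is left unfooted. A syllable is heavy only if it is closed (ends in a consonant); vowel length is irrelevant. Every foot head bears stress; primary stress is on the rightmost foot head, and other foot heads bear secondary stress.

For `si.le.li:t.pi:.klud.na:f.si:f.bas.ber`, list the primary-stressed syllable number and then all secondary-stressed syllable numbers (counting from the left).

primary 9, secondary 2, 3, 5, 6, 7, 8

Weights: 1 si L, 2 le L, 3 li:t H, 4 pi: L, 5 klud H, 6 na:f H, 7 si:f H, 8 bas H, 9 ber H.
Parse right to left (heavy = foot alone; LL = one foot; stranded L unfooted): (si.ˈle) (ˈli:t) pi: (ˈklud) (ˈna:f) (ˈsi:f) (ˈbas) (ˈber).
Foot heads: 2, 3, 5, 6, 7, 8, 9.
Primary stress on the rightmost head = syllable 9.
Secondary stress on 2, 3, 5, 6, 7, 8: si.ˌle.ˌli:t.pi:.ˌklud.ˌna:f.ˌsi:f.ˌbas.ˈber.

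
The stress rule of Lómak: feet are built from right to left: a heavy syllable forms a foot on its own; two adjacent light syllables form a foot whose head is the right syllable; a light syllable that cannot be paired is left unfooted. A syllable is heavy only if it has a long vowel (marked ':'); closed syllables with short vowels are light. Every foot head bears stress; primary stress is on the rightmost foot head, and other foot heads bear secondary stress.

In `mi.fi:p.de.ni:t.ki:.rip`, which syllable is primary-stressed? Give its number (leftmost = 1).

Weights: 1 mi L, 2 fi:p H, 3 de L, 4 ni:t H, 5 ki: H, 6 rip L.
Parse right to left (heavy = foot alone; LL = one foot; stranded L unfooted): mi (ˈfi:p) de (ˈni:t) (ˈki:) rip.
Foot heads: 2, 4, 5.
Primary stress on the rightmost head = syllable 5.
Primary stress: syllable 5 → mi.fi:p.de.ni:t.ˈki:.rip.

5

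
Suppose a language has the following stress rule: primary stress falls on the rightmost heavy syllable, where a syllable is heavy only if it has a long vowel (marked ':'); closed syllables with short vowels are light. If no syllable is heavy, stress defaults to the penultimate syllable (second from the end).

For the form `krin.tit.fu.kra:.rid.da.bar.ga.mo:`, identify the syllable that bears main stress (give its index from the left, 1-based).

Weights: 1 krin L, 2 tit L, 3 fu L, 4 kra: H, 5 rid L, 6 da L, 7 bar L, 8 ga L, 9 mo: H.
Heavy syllables in the domain: 4, 9. The rightmost is syllable 9 (mo:).
Primary stress: syllable 9 → krin.tit.fu.kra:.rid.da.bar.ga.ˈmo:.

9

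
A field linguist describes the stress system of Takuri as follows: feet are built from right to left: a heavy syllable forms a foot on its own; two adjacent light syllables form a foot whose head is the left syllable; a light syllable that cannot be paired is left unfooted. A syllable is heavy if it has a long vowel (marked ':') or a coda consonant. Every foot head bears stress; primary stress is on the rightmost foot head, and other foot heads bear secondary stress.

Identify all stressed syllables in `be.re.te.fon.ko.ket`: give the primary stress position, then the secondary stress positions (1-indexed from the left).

primary 6, secondary 2, 4

Weights: 1 be L, 2 re L, 3 te L, 4 fon H, 5 ko L, 6 ket H.
Parse right to left (heavy = foot alone; LL = one foot; stranded L unfooted): be (ˈre.te) (ˈfon) ko (ˈket).
Foot heads: 2, 4, 6.
Primary stress on the rightmost head = syllable 6.
Secondary stress on 2, 4: be.ˌre.te.ˌfon.ko.ˈket.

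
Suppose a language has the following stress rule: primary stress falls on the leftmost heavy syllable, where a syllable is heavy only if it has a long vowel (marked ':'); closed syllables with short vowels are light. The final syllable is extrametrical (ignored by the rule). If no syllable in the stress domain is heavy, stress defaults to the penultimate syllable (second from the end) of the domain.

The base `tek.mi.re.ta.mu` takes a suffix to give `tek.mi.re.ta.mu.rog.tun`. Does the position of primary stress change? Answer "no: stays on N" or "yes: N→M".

Base `tek.mi.re.ta.mu` (5 syllables):
  The final syllable (5, mu) is extrametrical; the stress domain is syllables 1–4.
  Weights: 1 tek L, 2 mi L, 3 re L, 4 ta L.
  No heavy syllable in the domain; default to the penultimate syllable (second from the end) of the domain = syllable 3.
  → primary stress on syllable 3.
Suffixed `tek.mi.re.ta.mu.rog.tun` (7 syllables):
  The final syllable (7, tun) is extrametrical; the stress domain is syllables 1–6.
  Weights: 1 tek L, 2 mi L, 3 re L, 4 ta L, 5 mu L, 6 rog L.
  No heavy syllable in the domain; default to the penultimate syllable (second from the end) of the domain = syllable 5.
  → primary stress on syllable 5.

yes: 3→5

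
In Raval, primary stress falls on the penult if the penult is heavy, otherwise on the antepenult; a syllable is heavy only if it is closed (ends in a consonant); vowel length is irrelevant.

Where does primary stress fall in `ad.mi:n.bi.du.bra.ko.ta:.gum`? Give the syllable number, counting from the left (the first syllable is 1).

Weights: 6 ko L, 7 ta: L, 8 gum H.
The penult (syllable 7, ta:) is light, so stress falls on the antepenult (syllable 6, ko).
Primary stress: syllable 6 → ad.mi:n.bi.du.bra.ˈko.ta:.gum.

6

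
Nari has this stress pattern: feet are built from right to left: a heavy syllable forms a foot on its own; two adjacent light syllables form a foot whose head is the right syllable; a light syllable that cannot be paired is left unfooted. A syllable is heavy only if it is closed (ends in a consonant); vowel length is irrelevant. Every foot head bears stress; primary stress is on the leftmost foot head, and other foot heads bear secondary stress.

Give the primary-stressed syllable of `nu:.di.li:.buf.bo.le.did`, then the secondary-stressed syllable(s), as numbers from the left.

Weights: 1 nu: L, 2 di L, 3 li: L, 4 buf H, 5 bo L, 6 le L, 7 did H.
Parse right to left (heavy = foot alone; LL = one foot; stranded L unfooted): nu: (di.ˈli:) (ˈbuf) (bo.ˈle) (ˈdid).
Foot heads: 3, 4, 6, 7.
Primary stress on the leftmost head = syllable 3.
Secondary stress on 4, 6, 7: nu:.di.ˈli:.ˌbuf.bo.ˌle.ˌdid.

primary 3, secondary 4, 6, 7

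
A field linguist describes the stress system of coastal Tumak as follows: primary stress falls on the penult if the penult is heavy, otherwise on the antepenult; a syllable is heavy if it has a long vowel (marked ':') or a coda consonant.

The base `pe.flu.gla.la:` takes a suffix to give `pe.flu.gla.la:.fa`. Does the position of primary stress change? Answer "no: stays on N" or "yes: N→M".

Base `pe.flu.gla.la:` (4 syllables):
  Weights: 2 flu L, 3 gla L, 4 la: H.
  The penult (syllable 3, gla) is light, so stress falls on the antepenult (syllable 2, flu).
  → primary stress on syllable 2.
Suffixed `pe.flu.gla.la:.fa` (5 syllables):
  Weights: 3 gla L, 4 la: H, 5 fa L.
  The penult (syllable 4, la:) is heavy, so it takes stress.
  → primary stress on syllable 4.

yes: 2→4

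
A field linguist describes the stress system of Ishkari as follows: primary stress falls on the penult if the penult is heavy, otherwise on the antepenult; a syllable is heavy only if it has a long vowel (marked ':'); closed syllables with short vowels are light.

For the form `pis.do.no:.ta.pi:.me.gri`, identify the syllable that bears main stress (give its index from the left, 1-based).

5

Weights: 5 pi: H, 6 me L, 7 gri L.
The penult (syllable 6, me) is light, so stress falls on the antepenult (syllable 5, pi:).
Primary stress: syllable 5 → pis.do.no:.ta.ˈpi:.me.gri.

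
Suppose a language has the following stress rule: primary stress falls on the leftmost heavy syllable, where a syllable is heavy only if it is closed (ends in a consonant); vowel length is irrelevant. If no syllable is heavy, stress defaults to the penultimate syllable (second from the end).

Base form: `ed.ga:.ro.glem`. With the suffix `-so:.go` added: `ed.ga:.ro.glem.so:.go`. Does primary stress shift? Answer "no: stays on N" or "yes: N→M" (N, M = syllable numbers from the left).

Base `ed.ga:.ro.glem` (4 syllables):
  Weights: 1 ed H, 2 ga: L, 3 ro L, 4 glem H.
  Heavy syllables in the domain: 1, 4. The leftmost is syllable 1 (ed).
  → primary stress on syllable 1.
Suffixed `ed.ga:.ro.glem.so:.go` (6 syllables):
  Weights: 1 ed H, 2 ga: L, 3 ro L, 4 glem H, 5 so: L, 6 go L.
  Heavy syllables in the domain: 1, 4. The leftmost is syllable 1 (ed).
  → primary stress on syllable 1.

no: stays on 1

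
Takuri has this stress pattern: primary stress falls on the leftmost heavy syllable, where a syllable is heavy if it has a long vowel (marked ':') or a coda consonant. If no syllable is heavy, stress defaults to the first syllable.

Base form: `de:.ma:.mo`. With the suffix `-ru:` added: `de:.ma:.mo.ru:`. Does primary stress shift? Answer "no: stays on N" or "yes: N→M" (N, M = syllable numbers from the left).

Base `de:.ma:.mo` (3 syllables):
  Weights: 1 de: H, 2 ma: H, 3 mo L.
  Heavy syllables in the domain: 1, 2. The leftmost is syllable 1 (de:).
  → primary stress on syllable 1.
Suffixed `de:.ma:.mo.ru:` (4 syllables):
  Weights: 1 de: H, 2 ma: H, 3 mo L, 4 ru: H.
  Heavy syllables in the domain: 1, 2, 4. The leftmost is syllable 1 (de:).
  → primary stress on syllable 1.

no: stays on 1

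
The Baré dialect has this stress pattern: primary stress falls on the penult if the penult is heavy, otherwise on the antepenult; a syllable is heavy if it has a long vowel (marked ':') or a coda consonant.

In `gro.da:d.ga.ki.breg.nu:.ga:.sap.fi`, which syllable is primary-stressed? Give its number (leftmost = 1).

Weights: 7 ga: H, 8 sap H, 9 fi L.
The penult (syllable 8, sap) is heavy, so it takes stress.
Primary stress: syllable 8 → gro.da:d.ga.ki.breg.nu:.ga:.ˈsap.fi.

8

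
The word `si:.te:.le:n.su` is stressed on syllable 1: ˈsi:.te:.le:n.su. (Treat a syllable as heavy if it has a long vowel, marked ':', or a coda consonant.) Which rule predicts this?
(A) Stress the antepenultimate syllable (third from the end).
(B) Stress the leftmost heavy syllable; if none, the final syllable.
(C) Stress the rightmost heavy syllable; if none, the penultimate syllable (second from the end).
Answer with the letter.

Rule A → syllable 2 (observed: 1).
Rule B → syllable 1 ✓.
Rule C → syllable 3 (observed: 1).

B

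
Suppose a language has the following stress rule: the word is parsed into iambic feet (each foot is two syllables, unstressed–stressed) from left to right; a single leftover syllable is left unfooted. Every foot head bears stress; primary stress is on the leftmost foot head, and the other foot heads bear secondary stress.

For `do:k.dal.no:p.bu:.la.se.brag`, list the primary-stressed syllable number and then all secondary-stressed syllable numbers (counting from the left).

Parse left to right into iambic (σˈσ) feet: (do:k.ˈdal) (no:p.ˈbu:) (la.ˈse) brag. Syllable 7 is left unfooted.
Foot heads (stressed positions): 2, 4, 6.
End Rule Leftmost: primary stress on the leftmost head = syllable 2.
Secondary stress on 4, 6: do:k.ˈdal.no:p.ˌbu:.la.ˌse.brag.

primary 2, secondary 4, 6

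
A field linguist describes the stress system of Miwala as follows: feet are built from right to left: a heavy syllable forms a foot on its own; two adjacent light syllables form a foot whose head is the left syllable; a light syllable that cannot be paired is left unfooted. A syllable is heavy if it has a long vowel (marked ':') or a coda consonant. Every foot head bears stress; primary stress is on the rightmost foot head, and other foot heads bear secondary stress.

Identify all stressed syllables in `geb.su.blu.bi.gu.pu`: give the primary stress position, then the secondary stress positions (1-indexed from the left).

primary 5, secondary 1, 3

Weights: 1 geb H, 2 su L, 3 blu L, 4 bi L, 5 gu L, 6 pu L.
Parse right to left (heavy = foot alone; LL = one foot; stranded L unfooted): (ˈgeb) su (ˈblu.bi) (ˈgu.pu).
Foot heads: 1, 3, 5.
Primary stress on the rightmost head = syllable 5.
Secondary stress on 1, 3: ˌgeb.su.ˌblu.bi.ˈgu.pu.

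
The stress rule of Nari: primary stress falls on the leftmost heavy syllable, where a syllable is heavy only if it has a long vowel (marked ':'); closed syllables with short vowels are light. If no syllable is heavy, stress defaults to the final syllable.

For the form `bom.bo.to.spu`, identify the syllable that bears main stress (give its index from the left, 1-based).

4

Weights: 1 bom L, 2 bo L, 3 to L, 4 spu L.
No heavy syllable in the domain; default to the final syllable = syllable 4.
Primary stress: syllable 4 → bom.bo.to.ˈspu.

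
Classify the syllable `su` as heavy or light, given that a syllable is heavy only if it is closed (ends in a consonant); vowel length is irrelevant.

`su`: short vowel, open (no coda). Open (no coda) → light.

light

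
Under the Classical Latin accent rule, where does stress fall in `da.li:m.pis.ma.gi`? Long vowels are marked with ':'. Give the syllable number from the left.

3

Classical Latin: stress the penult if heavy (long vowel or closed), else the antepenult.
Weights: 3 pis H, 4 ma L, 5 gi L.
The penult (syllable 4, ma) is light, so stress falls on the antepenult (syllable 3, pis).
Stress on syllable 3: da.li:m.ˈpis.ma.gi.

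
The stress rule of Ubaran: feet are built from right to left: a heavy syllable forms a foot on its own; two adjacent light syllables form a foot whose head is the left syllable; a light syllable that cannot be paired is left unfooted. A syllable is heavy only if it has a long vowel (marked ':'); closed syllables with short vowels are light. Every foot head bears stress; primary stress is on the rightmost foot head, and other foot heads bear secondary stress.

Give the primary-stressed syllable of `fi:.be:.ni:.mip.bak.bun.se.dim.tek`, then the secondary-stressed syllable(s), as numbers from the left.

Weights: 1 fi: H, 2 be: H, 3 ni: H, 4 mip L, 5 bak L, 6 bun L, 7 se L, 8 dim L, 9 tek L.
Parse right to left (heavy = foot alone; LL = one foot; stranded L unfooted): (ˈfi:) (ˈbe:) (ˈni:) (ˈmip.bak) (ˈbun.se) (ˈdim.tek).
Foot heads: 1, 2, 3, 4, 6, 8.
Primary stress on the rightmost head = syllable 8.
Secondary stress on 1, 2, 3, 4, 6: ˌfi:.ˌbe:.ˌni:.ˌmip.bak.ˌbun.se.ˈdim.tek.

primary 8, secondary 1, 2, 3, 4, 6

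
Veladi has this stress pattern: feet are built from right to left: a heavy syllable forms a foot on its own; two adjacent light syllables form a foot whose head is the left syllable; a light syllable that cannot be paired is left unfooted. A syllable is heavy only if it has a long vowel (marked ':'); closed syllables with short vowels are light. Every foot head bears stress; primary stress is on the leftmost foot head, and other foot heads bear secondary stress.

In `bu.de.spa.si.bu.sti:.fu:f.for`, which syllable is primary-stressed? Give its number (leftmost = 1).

2

Weights: 1 bu L, 2 de L, 3 spa L, 4 si L, 5 bu L, 6 sti: H, 7 fu:f H, 8 for L.
Parse right to left (heavy = foot alone; LL = one foot; stranded L unfooted): bu (ˈde.spa) (ˈsi.bu) (ˈsti:) (ˈfu:f) for.
Foot heads: 2, 4, 6, 7.
Primary stress on the leftmost head = syllable 2.
Primary stress: syllable 2 → bu.ˈde.spa.si.bu.sti:.fu:f.for.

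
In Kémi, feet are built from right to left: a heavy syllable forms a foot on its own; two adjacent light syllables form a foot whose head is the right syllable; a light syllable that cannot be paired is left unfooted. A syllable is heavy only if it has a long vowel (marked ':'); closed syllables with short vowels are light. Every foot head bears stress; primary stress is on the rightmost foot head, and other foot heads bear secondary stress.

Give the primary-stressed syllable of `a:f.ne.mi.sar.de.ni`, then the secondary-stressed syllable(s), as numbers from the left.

primary 6, secondary 1, 4

Weights: 1 a:f H, 2 ne L, 3 mi L, 4 sar L, 5 de L, 6 ni L.
Parse right to left (heavy = foot alone; LL = one foot; stranded L unfooted): (ˈa:f) ne (mi.ˈsar) (de.ˈni).
Foot heads: 1, 4, 6.
Primary stress on the rightmost head = syllable 6.
Secondary stress on 1, 4: ˌa:f.ne.mi.ˌsar.de.ˈni.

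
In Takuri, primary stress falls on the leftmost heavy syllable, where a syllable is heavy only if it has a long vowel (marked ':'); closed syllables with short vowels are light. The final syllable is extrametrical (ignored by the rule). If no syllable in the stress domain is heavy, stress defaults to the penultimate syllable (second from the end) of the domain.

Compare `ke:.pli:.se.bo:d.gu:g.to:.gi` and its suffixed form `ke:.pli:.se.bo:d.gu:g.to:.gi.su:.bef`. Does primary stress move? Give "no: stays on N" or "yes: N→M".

no: stays on 1

Base `ke:.pli:.se.bo:d.gu:g.to:.gi` (7 syllables):
  The final syllable (7, gi) is extrametrical; the stress domain is syllables 1–6.
  Weights: 1 ke: H, 2 pli: H, 3 se L, 4 bo:d H, 5 gu:g H, 6 to: H.
  Heavy syllables in the domain: 1, 2, 4, 5, 6. The leftmost is syllable 1 (ke:).
  → primary stress on syllable 1.
Suffixed `ke:.pli:.se.bo:d.gu:g.to:.gi.su:.bef` (9 syllables):
  The final syllable (9, bef) is extrametrical; the stress domain is syllables 1–8.
  Weights: 1 ke: H, 2 pli: H, 3 se L, 4 bo:d H, 5 gu:g H, 6 to: H, 7 gi L, 8 su: H.
  Heavy syllables in the domain: 1, 2, 4, 5, 6, 8. The leftmost is syllable 1 (ke:).
  → primary stress on syllable 1.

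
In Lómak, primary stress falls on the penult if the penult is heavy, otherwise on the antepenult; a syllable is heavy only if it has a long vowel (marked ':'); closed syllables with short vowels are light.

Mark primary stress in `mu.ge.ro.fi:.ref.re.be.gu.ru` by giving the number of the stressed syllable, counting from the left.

Weights: 7 be L, 8 gu L, 9 ru L.
The penult (syllable 8, gu) is light, so stress falls on the antepenult (syllable 7, be).
Primary stress: syllable 7 → mu.ge.ro.fi:.ref.re.ˈbe.gu.ru.

7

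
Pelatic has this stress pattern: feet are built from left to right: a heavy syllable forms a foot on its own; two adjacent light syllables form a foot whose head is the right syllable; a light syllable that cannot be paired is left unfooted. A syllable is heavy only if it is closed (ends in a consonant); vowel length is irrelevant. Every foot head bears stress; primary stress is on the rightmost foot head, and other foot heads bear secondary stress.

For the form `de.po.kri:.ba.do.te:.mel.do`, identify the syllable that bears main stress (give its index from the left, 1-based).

7

Weights: 1 de L, 2 po L, 3 kri: L, 4 ba L, 5 do L, 6 te: L, 7 mel H, 8 do L.
Parse left to right (heavy = foot alone; LL = one foot; stranded L unfooted): (de.ˈpo) (kri:.ˈba) (do.ˈte:) (ˈmel) do.
Foot heads: 2, 4, 6, 7.
Primary stress on the rightmost head = syllable 7.
Primary stress: syllable 7 → de.po.kri:.ba.do.te:.ˈmel.do.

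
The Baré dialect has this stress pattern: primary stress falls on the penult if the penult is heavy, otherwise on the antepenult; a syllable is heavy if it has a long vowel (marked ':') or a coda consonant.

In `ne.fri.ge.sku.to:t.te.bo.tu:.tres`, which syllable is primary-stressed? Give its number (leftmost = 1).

Weights: 7 bo L, 8 tu: H, 9 tres H.
The penult (syllable 8, tu:) is heavy, so it takes stress.
Primary stress: syllable 8 → ne.fri.ge.sku.to:t.te.bo.ˈtu:.tres.

8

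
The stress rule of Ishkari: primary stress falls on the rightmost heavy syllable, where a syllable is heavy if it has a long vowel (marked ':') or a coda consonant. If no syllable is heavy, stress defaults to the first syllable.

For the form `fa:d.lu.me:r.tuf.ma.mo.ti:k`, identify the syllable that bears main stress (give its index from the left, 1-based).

7

Weights: 1 fa:d H, 2 lu L, 3 me:r H, 4 tuf H, 5 ma L, 6 mo L, 7 ti:k H.
Heavy syllables in the domain: 1, 3, 4, 7. The rightmost is syllable 7 (ti:k).
Primary stress: syllable 7 → fa:d.lu.me:r.tuf.ma.mo.ˈti:k.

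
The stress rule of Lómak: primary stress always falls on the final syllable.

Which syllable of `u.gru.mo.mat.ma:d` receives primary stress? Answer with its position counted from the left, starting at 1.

The word has 5 syllables; the final syllable is syllable 5 (ma:d).
Primary stress: syllable 5 → u.gru.mo.mat.ˈma:d.

5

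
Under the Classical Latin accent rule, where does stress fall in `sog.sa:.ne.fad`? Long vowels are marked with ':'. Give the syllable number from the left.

Classical Latin: stress the penult if heavy (long vowel or closed), else the antepenult.
Weights: 2 sa: H, 3 ne L, 4 fad H.
The penult (syllable 3, ne) is light, so stress falls on the antepenult (syllable 2, sa:).
Stress on syllable 2: sog.ˈsa:.ne.fad.

2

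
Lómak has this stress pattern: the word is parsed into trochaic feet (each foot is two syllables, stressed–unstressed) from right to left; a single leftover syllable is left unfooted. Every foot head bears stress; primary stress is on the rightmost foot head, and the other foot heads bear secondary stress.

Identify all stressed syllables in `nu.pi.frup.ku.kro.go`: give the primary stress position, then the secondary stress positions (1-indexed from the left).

Parse right to left into trochaic (ˈσσ) feet: (ˈnu.pi) (ˈfrup.ku) (ˈkro.go).
Foot heads (stressed positions): 1, 3, 5.
End Rule Rightmost: primary stress on the rightmost head = syllable 5.
Secondary stress on 1, 3: ˌnu.pi.ˌfrup.ku.ˈkro.go.

primary 5, secondary 1, 3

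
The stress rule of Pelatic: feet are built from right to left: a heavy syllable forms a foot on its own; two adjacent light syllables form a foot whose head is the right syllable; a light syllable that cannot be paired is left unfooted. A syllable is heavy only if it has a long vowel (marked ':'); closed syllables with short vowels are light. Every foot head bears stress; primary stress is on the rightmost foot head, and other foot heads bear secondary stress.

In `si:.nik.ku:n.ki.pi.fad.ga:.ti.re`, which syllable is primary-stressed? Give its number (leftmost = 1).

Weights: 1 si: H, 2 nik L, 3 ku:n H, 4 ki L, 5 pi L, 6 fad L, 7 ga: H, 8 ti L, 9 re L.
Parse right to left (heavy = foot alone; LL = one foot; stranded L unfooted): (ˈsi:) nik (ˈku:n) ki (pi.ˈfad) (ˈga:) (ti.ˈre).
Foot heads: 1, 3, 6, 7, 9.
Primary stress on the rightmost head = syllable 9.
Primary stress: syllable 9 → si:.nik.ku:n.ki.pi.fad.ga:.ti.ˈre.

9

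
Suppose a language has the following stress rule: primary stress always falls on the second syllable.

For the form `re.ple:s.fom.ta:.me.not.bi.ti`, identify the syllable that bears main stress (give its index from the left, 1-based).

The word has 8 syllables; the second syllable is syllable 2 (ple:s).
Primary stress: syllable 2 → re.ˈple:s.fom.ta:.me.not.bi.ti.

2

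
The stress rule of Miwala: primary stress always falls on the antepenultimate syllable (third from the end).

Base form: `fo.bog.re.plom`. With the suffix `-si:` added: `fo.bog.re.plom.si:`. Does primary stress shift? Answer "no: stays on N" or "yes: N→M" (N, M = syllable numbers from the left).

yes: 2→3

Base `fo.bog.re.plom` (4 syllables):
  The word has 4 syllables; the antepenultimate syllable (third from the end) is syllable 2 (bog).
  → primary stress on syllable 2.
Suffixed `fo.bog.re.plom.si:` (5 syllables):
  The word has 5 syllables; the antepenultimate syllable (third from the end) is syllable 3 (re).
  → primary stress on syllable 3.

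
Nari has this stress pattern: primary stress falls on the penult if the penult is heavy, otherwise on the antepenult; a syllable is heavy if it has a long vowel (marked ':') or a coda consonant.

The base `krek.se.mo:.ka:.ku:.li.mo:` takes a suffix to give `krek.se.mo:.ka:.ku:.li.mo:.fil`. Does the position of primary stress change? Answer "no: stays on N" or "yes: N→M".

Base `krek.se.mo:.ka:.ku:.li.mo:` (7 syllables):
  Weights: 5 ku: H, 6 li L, 7 mo: H.
  The penult (syllable 6, li) is light, so stress falls on the antepenult (syllable 5, ku:).
  → primary stress on syllable 5.
Suffixed `krek.se.mo:.ka:.ku:.li.mo:.fil` (8 syllables):
  Weights: 6 li L, 7 mo: H, 8 fil H.
  The penult (syllable 7, mo:) is heavy, so it takes stress.
  → primary stress on syllable 7.

yes: 5→7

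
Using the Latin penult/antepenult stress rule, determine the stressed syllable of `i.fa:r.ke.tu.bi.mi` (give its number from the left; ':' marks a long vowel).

4

Classical Latin: stress the penult if heavy (long vowel or closed), else the antepenult.
Weights: 4 tu L, 5 bi L, 6 mi L.
The penult (syllable 5, bi) is light, so stress falls on the antepenult (syllable 4, tu).
Stress on syllable 4: i.fa:r.ke.ˈtu.bi.mi.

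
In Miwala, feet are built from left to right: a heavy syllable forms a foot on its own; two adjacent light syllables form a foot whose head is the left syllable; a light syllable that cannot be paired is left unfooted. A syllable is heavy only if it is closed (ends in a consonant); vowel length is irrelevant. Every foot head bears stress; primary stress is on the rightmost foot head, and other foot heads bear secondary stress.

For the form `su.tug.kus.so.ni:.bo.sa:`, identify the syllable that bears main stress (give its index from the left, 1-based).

6

Weights: 1 su L, 2 tug H, 3 kus H, 4 so L, 5 ni: L, 6 bo L, 7 sa: L.
Parse left to right (heavy = foot alone; LL = one foot; stranded L unfooted): su (ˈtug) (ˈkus) (ˈso.ni:) (ˈbo.sa:).
Foot heads: 2, 3, 4, 6.
Primary stress on the rightmost head = syllable 6.
Primary stress: syllable 6 → su.tug.kus.so.ni:.ˈbo.sa:.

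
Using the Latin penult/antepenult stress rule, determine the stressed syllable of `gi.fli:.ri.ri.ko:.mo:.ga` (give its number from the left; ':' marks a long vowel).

6

Classical Latin: stress the penult if heavy (long vowel or closed), else the antepenult.
Weights: 5 ko: H, 6 mo: H, 7 ga L.
The penult (syllable 6, mo:) is heavy, so it takes stress.
Stress on syllable 6: gi.fli:.ri.ri.ko:.ˈmo:.ga.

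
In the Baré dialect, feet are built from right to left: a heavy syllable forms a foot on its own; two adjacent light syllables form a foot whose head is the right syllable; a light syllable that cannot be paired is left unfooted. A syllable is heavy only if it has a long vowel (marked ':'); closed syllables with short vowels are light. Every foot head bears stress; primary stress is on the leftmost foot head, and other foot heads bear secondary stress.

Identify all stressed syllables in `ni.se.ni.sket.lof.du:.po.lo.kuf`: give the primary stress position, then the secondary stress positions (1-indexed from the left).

primary 3, secondary 5, 6, 9

Weights: 1 ni L, 2 se L, 3 ni L, 4 sket L, 5 lof L, 6 du: H, 7 po L, 8 lo L, 9 kuf L.
Parse right to left (heavy = foot alone; LL = one foot; stranded L unfooted): ni (se.ˈni) (sket.ˈlof) (ˈdu:) po (lo.ˈkuf).
Foot heads: 3, 5, 6, 9.
Primary stress on the leftmost head = syllable 3.
Secondary stress on 5, 6, 9: ni.se.ˈni.sket.ˌlof.ˌdu:.po.lo.ˌkuf.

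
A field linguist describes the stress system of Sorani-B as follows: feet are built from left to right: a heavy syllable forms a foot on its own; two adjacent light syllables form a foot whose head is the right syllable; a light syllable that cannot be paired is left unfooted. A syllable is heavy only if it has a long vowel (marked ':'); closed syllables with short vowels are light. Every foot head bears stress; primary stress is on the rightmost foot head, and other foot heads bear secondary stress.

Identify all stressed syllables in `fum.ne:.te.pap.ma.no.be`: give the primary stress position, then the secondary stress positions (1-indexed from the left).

Weights: 1 fum L, 2 ne: H, 3 te L, 4 pap L, 5 ma L, 6 no L, 7 be L.
Parse left to right (heavy = foot alone; LL = one foot; stranded L unfooted): fum (ˈne:) (te.ˈpap) (ma.ˈno) be.
Foot heads: 2, 4, 6.
Primary stress on the rightmost head = syllable 6.
Secondary stress on 2, 4: fum.ˌne:.te.ˌpap.ma.ˈno.be.

primary 6, secondary 2, 4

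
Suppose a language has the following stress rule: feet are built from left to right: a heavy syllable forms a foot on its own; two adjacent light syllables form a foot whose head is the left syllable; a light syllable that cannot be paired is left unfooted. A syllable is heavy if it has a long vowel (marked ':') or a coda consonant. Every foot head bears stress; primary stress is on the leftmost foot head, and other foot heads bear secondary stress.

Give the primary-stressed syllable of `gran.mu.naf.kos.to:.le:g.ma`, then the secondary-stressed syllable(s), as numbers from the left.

primary 1, secondary 3, 4, 5, 6

Weights: 1 gran H, 2 mu L, 3 naf H, 4 kos H, 5 to: H, 6 le:g H, 7 ma L.
Parse left to right (heavy = foot alone; LL = one foot; stranded L unfooted): (ˈgran) mu (ˈnaf) (ˈkos) (ˈto:) (ˈle:g) ma.
Foot heads: 1, 3, 4, 5, 6.
Primary stress on the leftmost head = syllable 1.
Secondary stress on 3, 4, 5, 6: ˈgran.mu.ˌnaf.ˌkos.ˌto:.ˌle:g.ma.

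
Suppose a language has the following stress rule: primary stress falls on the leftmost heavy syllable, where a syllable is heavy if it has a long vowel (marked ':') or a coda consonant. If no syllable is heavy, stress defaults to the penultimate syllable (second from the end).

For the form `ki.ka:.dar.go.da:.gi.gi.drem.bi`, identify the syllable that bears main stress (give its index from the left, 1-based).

2

Weights: 1 ki L, 2 ka: H, 3 dar H, 4 go L, 5 da: H, 6 gi L, 7 gi L, 8 drem H, 9 bi L.
Heavy syllables in the domain: 2, 3, 5, 8. The leftmost is syllable 2 (ka:).
Primary stress: syllable 2 → ki.ˈka:.dar.go.da:.gi.gi.drem.bi.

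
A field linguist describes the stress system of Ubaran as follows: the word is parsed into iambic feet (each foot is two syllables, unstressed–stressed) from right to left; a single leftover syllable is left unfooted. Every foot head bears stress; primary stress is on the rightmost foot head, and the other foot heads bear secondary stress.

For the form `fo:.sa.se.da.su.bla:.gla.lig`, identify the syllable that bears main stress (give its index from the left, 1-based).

8

Parse right to left into iambic (σˈσ) feet: (fo:.ˈsa) (se.ˈda) (su.ˈbla:) (gla.ˈlig).
Foot heads (stressed positions): 2, 4, 6, 8.
End Rule Rightmost: primary stress on the rightmost head = syllable 8.
Primary stress: syllable 8 → fo:.sa.se.da.su.bla:.gla.ˈlig.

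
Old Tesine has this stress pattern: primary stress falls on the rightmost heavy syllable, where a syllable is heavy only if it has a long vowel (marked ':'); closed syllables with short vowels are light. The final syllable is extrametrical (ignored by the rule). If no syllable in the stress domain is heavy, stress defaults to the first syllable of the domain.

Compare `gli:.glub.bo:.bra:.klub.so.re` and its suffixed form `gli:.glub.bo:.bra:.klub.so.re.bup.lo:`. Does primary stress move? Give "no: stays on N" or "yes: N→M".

no: stays on 4

Base `gli:.glub.bo:.bra:.klub.so.re` (7 syllables):
  The final syllable (7, re) is extrametrical; the stress domain is syllables 1–6.
  Weights: 1 gli: H, 2 glub L, 3 bo: H, 4 bra: H, 5 klub L, 6 so L.
  Heavy syllables in the domain: 1, 3, 4. The rightmost is syllable 4 (bra:).
  → primary stress on syllable 4.
Suffixed `gli:.glub.bo:.bra:.klub.so.re.bup.lo:` (9 syllables):
  The final syllable (9, lo:) is extrametrical; the stress domain is syllables 1–8.
  Weights: 1 gli: H, 2 glub L, 3 bo: H, 4 bra: H, 5 klub L, 6 so L, 7 re L, 8 bup L.
  Heavy syllables in the domain: 1, 3, 4. The rightmost is syllable 4 (bra:).
  → primary stress on syllable 4.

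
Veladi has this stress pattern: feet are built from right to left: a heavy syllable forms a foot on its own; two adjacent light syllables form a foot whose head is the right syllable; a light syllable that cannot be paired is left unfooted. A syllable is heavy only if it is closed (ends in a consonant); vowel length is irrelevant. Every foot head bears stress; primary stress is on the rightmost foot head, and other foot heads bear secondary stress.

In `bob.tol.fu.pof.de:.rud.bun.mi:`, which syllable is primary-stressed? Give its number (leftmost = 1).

7

Weights: 1 bob H, 2 tol H, 3 fu L, 4 pof H, 5 de: L, 6 rud H, 7 bun H, 8 mi: L.
Parse right to left (heavy = foot alone; LL = one foot; stranded L unfooted): (ˈbob) (ˈtol) fu (ˈpof) de: (ˈrud) (ˈbun) mi:.
Foot heads: 1, 2, 4, 6, 7.
Primary stress on the rightmost head = syllable 7.
Primary stress: syllable 7 → bob.tol.fu.pof.de:.rud.ˈbun.mi:.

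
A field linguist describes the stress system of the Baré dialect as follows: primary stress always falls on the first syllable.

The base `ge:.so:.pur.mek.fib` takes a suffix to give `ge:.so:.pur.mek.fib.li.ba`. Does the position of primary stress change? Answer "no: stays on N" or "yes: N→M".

Base `ge:.so:.pur.mek.fib` (5 syllables):
  The word has 5 syllables; the first syllable is syllable 1 (ge:).
  → primary stress on syllable 1.
Suffixed `ge:.so:.pur.mek.fib.li.ba` (7 syllables):
  The word has 7 syllables; the first syllable is syllable 1 (ge:).
  → primary stress on syllable 1.

no: stays on 1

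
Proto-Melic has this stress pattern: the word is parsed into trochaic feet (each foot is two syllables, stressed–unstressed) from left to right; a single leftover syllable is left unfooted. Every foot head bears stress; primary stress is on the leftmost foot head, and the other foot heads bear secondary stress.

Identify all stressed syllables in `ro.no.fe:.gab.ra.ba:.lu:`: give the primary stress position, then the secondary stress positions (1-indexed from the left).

Parse left to right into trochaic (ˈσσ) feet: (ˈro.no) (ˈfe:.gab) (ˈra.ba:) lu:. Syllable 7 is left unfooted.
Foot heads (stressed positions): 1, 3, 5.
End Rule Leftmost: primary stress on the leftmost head = syllable 1.
Secondary stress on 3, 5: ˈro.no.ˌfe:.gab.ˌra.ba:.lu:.

primary 1, secondary 3, 5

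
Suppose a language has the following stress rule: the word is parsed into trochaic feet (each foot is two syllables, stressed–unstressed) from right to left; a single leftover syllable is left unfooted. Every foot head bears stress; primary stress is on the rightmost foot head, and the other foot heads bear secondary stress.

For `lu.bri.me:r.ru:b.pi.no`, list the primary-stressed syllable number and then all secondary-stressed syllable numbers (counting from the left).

primary 5, secondary 1, 3

Parse right to left into trochaic (ˈσσ) feet: (ˈlu.bri) (ˈme:r.ru:b) (ˈpi.no).
Foot heads (stressed positions): 1, 3, 5.
End Rule Rightmost: primary stress on the rightmost head = syllable 5.
Secondary stress on 1, 3: ˌlu.bri.ˌme:r.ru:b.ˈpi.no.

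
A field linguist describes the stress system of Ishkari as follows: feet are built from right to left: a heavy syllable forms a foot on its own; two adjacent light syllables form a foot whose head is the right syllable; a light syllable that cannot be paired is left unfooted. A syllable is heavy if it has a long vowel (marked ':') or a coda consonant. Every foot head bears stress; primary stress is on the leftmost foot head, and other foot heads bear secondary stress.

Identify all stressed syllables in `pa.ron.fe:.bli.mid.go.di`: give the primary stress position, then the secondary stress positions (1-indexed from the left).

primary 2, secondary 3, 5, 7

Weights: 1 pa L, 2 ron H, 3 fe: H, 4 bli L, 5 mid H, 6 go L, 7 di L.
Parse right to left (heavy = foot alone; LL = one foot; stranded L unfooted): pa (ˈron) (ˈfe:) bli (ˈmid) (go.ˈdi).
Foot heads: 2, 3, 5, 7.
Primary stress on the leftmost head = syllable 2.
Secondary stress on 3, 5, 7: pa.ˈron.ˌfe:.bli.ˌmid.go.ˌdi.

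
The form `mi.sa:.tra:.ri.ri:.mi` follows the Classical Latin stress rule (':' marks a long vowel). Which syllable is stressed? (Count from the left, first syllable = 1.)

Classical Latin: stress the penult if heavy (long vowel or closed), else the antepenult.
Weights: 4 ri L, 5 ri: H, 6 mi L.
The penult (syllable 5, ri:) is heavy, so it takes stress.
Stress on syllable 5: mi.sa:.tra:.ri.ˈri:.mi.

5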